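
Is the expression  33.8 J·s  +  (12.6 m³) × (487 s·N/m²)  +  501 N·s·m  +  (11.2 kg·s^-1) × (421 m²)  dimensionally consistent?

Expand each in SI base units:
  33.8 J·s:  J·s = N·m·s = kg·m²·s⁻¹
  (12.6 m³) × (487 s·N/m²):  [m³] · [kg·m⁻¹·s⁻¹] = kg·m²·s⁻¹
  501 N·s·m:  N·m·s = kg·m·s⁻²·m·s = kg·m²·s⁻¹
  (11.2 kg·s^-1) × (421 m²):  [kg·s⁻¹] · [m²] = kg·m²·s⁻¹
Every term reduces to kg·m²·s⁻¹.

Yes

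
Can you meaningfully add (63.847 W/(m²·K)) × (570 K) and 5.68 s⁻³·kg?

Dimensions:
  (63.847 W/(m²·K)) × (570 K):  [kg·s⁻³·K⁻¹] · [K] = kg·s⁻³
  5.68 s⁻³·kg:  kg·s⁻³
Both are kg·s⁻³, so they have the same dimensions and can be added.

Yes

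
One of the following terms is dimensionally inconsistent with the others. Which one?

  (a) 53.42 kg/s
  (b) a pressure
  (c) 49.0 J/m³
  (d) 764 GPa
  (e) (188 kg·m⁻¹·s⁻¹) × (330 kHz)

Work out the base dimensions of each:
  (a) kg·s⁻¹
  (b) [pressure] = kg·m⁻¹·s⁻²
  (c) J·m⁻³ = N·m·m⁻³ = kg·m⁻¹·s⁻²
  (d) Pa = N·m⁻² = kg·m⁻¹·s⁻²
  (e) [kg·m⁻¹·s⁻¹] · [s⁻¹] = kg·m⁻¹·s⁻²
All reduce to kg·m⁻¹·s⁻² except (a), which is kg·s⁻¹.

(a)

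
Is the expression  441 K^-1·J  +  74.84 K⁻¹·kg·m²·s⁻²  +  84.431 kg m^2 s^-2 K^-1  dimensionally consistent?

Yes

Work out the base dimensions of each:
  441 K^-1·J:  J·K⁻¹ = N·m·K⁻¹ = kg·m²·s⁻²·K⁻¹
  74.84 K⁻¹·kg·m²·s⁻²:  kg·m²·s⁻²·K⁻¹
  84.431 kg m^2 s^-2 K^-1:  kg·m²·s⁻²·K⁻¹
Every term reduces to kg·m²·s⁻²·K⁻¹.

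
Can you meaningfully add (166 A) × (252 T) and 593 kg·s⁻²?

Expand each in SI base units:
  (166 A) × (252 T):  [A] · [kg·s⁻²·A⁻¹] = kg·s⁻²
  593 kg·s⁻²:  kg·s⁻²
Both are kg·s⁻², so they have the same dimensions and can be added.

Yes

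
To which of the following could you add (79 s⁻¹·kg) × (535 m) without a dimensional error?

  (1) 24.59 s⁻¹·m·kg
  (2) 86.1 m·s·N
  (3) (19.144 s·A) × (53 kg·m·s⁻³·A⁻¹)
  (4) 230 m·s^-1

(1)

Reference: [kg·s⁻¹] · [m] = kg·m·s⁻¹.
Each option:
  (1) kg·m·s⁻¹  ← same
  (2) N·m·s = kg·m·s⁻²·m·s = kg·m²·s⁻¹
  (3) [s·A] · [kg·m·s⁻³·A⁻¹] = kg·m·s⁻²
  (4) m·s⁻¹
Only (1) matches kg·m·s⁻¹.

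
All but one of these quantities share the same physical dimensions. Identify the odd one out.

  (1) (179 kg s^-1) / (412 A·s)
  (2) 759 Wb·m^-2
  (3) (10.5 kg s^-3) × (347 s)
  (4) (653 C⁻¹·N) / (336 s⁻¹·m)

In SI base units:
  (1) [kg·s⁻¹] / [s·A] = kg·s⁻²·A⁻¹
  (2) Wb·m⁻² = V·s·m⁻² = kg·s⁻²·A⁻¹
  (3) [kg·s⁻³] · [s] = kg·s⁻²
  (4) [kg·m·s⁻³·A⁻¹] / [m·s⁻¹] = kg·s⁻²·A⁻¹
All reduce to kg·s⁻²·A⁻¹ except (3), which is kg·s⁻².

(3)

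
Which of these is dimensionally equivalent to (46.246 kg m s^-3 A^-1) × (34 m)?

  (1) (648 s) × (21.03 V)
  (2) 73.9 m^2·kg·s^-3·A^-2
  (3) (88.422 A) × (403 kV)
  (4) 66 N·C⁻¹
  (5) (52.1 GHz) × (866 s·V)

Reference: [kg·m·s⁻³·A⁻¹] · [m] = kg·m²·s⁻³·A⁻¹.
Each option:
  (1) [s] · [kg·m²·s⁻³·A⁻¹] = kg·m²·s⁻²·A⁻¹
  (2) kg·m²·s⁻³·A⁻²
  (3) [A] · [kg·m²·s⁻³·A⁻¹] = kg·m²·s⁻³
  (4) N·C⁻¹ = kg·m·s⁻²·(s·A)⁻¹ = kg·m·s⁻³·A⁻¹
  (5) [s⁻¹] · [kg·m²·s⁻²·A⁻¹] = kg·m²·s⁻³·A⁻¹  ← same
Only (5) matches kg·m²·s⁻³·A⁻¹.

(5)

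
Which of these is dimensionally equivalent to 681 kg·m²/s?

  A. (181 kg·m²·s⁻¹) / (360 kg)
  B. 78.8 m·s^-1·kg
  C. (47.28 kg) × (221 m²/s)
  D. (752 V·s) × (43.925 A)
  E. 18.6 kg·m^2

C.

Reference: kg·m²·s⁻¹.
Each option:
  A. [kg·m²·s⁻¹] / [kg] = m²·s⁻¹
  B. kg·m·s⁻¹
  C. [kg] · [m²·s⁻¹] = kg·m²·s⁻¹  ← same
  D. [kg·m²·s⁻²·A⁻¹] · [A] = kg·m²·s⁻²
  E. kg·m²
Only C. matches kg·m²·s⁻¹.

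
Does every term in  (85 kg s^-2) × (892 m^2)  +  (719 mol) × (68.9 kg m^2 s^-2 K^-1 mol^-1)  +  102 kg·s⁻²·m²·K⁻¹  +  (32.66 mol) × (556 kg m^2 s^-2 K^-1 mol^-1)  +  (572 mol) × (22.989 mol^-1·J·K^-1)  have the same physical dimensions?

No

Work out the base dimensions of each:
  (85 kg s^-2) × (892 m^2):  [kg·s⁻²] · [m²] = kg·m²·s⁻²
  (719 mol) × (68.9 kg m^2 s^-2 K^-1 mol^-1):  [mol] · [kg·m²·s⁻²·K⁻¹·mol⁻¹] = kg·m²·s⁻²·K⁻¹
  102 kg·s⁻²·m²·K⁻¹:  kg·m²·s⁻²·K⁻¹
  (32.66 mol) × (556 kg m^2 s^-2 K^-1 mol^-1):  [mol] · [kg·m²·s⁻²·K⁻¹·mol⁻¹] = kg·m²·s⁻²·K⁻¹
  (572 mol) × (22.989 mol^-1·J·K^-1):  [mol] · [kg·m²·s⁻²·K⁻¹·mol⁻¹] = kg·m²·s⁻²·K⁻¹
The terms do not share a single dimension (kg·m²·s⁻² vs kg·m²·s⁻²·K⁻¹).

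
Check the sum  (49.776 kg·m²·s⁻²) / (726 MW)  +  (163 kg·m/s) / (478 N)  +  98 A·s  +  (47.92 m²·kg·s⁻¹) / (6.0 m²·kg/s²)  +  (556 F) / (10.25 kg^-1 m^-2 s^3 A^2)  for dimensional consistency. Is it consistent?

No

Reduce each to base SI dimensions:
  (49.776 kg·m²·s⁻²) / (726 MW):  [kg·m²·s⁻²] / [kg·m²·s⁻³] = s
  (163 kg·m/s) / (478 N):  [kg·m·s⁻¹] / [kg·m·s⁻²] = s
  98 A·s:  A·s = s·A
  (47.92 m²·kg·s⁻¹) / (6.0 m²·kg/s²):  [kg·m²·s⁻¹] / [kg·m²·s⁻²] = s
  (556 F) / (10.25 kg^-1 m^-2 s^3 A^2):  [kg⁻¹·m⁻²·s⁴·A²] / [kg⁻¹·m⁻²·s³·A²] = s
The terms do not share a single dimension (s vs s·A).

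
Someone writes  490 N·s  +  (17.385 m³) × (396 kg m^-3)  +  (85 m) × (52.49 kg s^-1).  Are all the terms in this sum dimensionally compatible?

No

Expand each in SI base units:
  490 N·s:  N·s = kg·m·s⁻²·s = kg·m·s⁻¹
  (17.385 m³) × (396 kg m^-3):  [m³] · [kg·m⁻³] = kg
  (85 m) × (52.49 kg s^-1):  [m] · [kg·s⁻¹] = kg·m·s⁻¹
The terms do not share a single dimension (kg vs kg·m·s⁻¹).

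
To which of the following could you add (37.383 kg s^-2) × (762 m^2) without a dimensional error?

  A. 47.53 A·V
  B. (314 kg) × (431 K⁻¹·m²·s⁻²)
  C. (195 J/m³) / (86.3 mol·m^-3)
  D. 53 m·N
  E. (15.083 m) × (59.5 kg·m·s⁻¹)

Reference: [kg·s⁻²] · [m²] = kg·m²·s⁻².
Each option:
  A. V·A = J·C⁻¹·A = kg·m²·s⁻³
  B. [kg] · [m²·s⁻²·K⁻¹] = kg·m²·s⁻²·K⁻¹
  C. [kg·m⁻¹·s⁻²] / [m⁻³·mol] = kg·m²·s⁻²·mol⁻¹
  D. N·m = kg·m·s⁻²·m = kg·m²·s⁻²  ← same
  E. [m] · [kg·m·s⁻¹] = kg·m²·s⁻¹
Only D. matches kg·m²·s⁻².

D.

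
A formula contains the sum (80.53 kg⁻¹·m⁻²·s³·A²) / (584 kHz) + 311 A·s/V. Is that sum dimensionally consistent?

Yes

Dimensions:
  (80.53 kg⁻¹·m⁻²·s³·A²) / (584 kHz):  [kg⁻¹·m⁻²·s³·A²] / [s⁻¹] = kg⁻¹·m⁻²·s⁴·A²
  311 A·s/V:  A·s·V⁻¹ = A·s·(J·C⁻¹)⁻¹ = kg⁻¹·m⁻²·s⁴·A²
Both are kg⁻¹·m⁻²·s⁴·A², so they have the same dimensions and can be added.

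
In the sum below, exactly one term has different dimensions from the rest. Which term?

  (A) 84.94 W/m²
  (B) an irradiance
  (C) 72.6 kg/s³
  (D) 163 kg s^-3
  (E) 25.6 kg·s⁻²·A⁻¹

Reduce each to base SI dimensions:
  (A) W·m⁻² = J·s⁻¹·m⁻² = kg·s⁻³
  (B) [irradiance] = kg·s⁻³
  (C) kg·s⁻³
  (D) kg·s⁻³
  (E) kg·s⁻²·A⁻¹
All reduce to kg·s⁻³ except (E), which is kg·s⁻²·A⁻¹.

(E)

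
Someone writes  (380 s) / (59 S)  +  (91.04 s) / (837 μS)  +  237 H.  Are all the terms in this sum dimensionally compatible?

Reduce each to base SI dimensions:
  (380 s) / (59 S):  [s] / [kg⁻¹·m⁻²·s³·A²] = kg·m²·s⁻²·A⁻²
  (91.04 s) / (837 μS):  [s] / [kg⁻¹·m⁻²·s³·A²] = kg·m²·s⁻²·A⁻²
  237 H:  H = V·s·A⁻¹ = kg·m²·s⁻²·A⁻²
Every term reduces to kg·m²·s⁻²·A⁻².

Yes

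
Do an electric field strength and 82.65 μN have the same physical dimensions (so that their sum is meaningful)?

No

In SI base units:
  an electric field strength:  [electric field strength] = kg·m·s⁻³·A⁻¹
  82.65 μN:  N = kg·m·s⁻²
kg·m·s⁻³·A⁻¹ ≠ kg·m·s⁻², so they cannot be added.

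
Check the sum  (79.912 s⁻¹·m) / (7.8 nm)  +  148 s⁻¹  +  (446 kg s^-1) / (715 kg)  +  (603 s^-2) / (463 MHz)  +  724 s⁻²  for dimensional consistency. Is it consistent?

In SI base units:
  (79.912 s⁻¹·m) / (7.8 nm):  [m·s⁻¹] / [m] = s⁻¹
  148 s⁻¹:  s⁻¹
  (446 kg s^-1) / (715 kg):  [kg·s⁻¹] / [kg] = s⁻¹
  (603 s^-2) / (463 MHz):  [s⁻²] / [s⁻¹] = s⁻¹
  724 s⁻²:  s⁻²
The terms do not share a single dimension (s⁻² vs s⁻¹).

No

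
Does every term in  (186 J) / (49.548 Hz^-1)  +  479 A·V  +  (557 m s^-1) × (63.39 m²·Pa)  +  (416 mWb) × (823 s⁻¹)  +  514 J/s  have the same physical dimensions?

Work out the base dimensions of each:
  (186 J) / (49.548 Hz^-1):  [kg·m²·s⁻²] / [s] = kg·m²·s⁻³
  479 A·V:  V·A = J·C⁻¹·A = kg·m²·s⁻³
  (557 m s^-1) × (63.39 m²·Pa):  [m·s⁻¹] · [kg·m·s⁻²] = kg·m²·s⁻³
  (416 mWb) × (823 s⁻¹):  [kg·m²·s⁻²·A⁻¹] · [s⁻¹] = kg·m²·s⁻³·A⁻¹
  514 J/s:  J·s⁻¹ = N·m·s⁻¹ = kg·m²·s⁻³
The terms do not share a single dimension (kg·m²·s⁻³ vs kg·m²·s⁻³·A⁻¹).

No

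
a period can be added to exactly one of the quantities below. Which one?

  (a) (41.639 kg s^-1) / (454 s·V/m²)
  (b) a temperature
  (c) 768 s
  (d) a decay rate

Reference: [period] = s.
Each option:
  (a) [kg·s⁻¹] / [kg·s⁻²·A⁻¹] = s·A
  (b) [temperature] = K
  (c) s  ← same
  (d) [decay rate] = s⁻¹
Only (c) matches s.

(c)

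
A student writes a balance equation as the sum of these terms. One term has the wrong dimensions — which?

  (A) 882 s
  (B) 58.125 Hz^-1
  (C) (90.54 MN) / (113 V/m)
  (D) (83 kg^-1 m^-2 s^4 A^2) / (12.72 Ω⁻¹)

Work out the base dimensions of each:
  (A) s
  (B) Hz⁻¹ = (s⁻¹)⁻¹ = s
  (C) [kg·m·s⁻²] / [kg·m·s⁻³·A⁻¹] = s·A
  (D) [kg⁻¹·m⁻²·s⁴·A²] / [kg⁻¹·m⁻²·s³·A²] = s
All reduce to s except (C), which is s·A.

(C)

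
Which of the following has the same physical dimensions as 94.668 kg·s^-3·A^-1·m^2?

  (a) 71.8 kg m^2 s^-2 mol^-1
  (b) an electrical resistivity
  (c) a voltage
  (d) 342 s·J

Reference: kg·m²·s⁻³·A⁻¹.
Each option:
  (a) kg·m²·s⁻²·mol⁻¹
  (b) [electrical resistivity] = kg·m³·s⁻³·A⁻²
  (c) [voltage] = kg·m²·s⁻³·A⁻¹  ← same
  (d) J·s = N·m·s = kg·m²·s⁻¹
Only (c) matches kg·m²·s⁻³·A⁻¹.

(c)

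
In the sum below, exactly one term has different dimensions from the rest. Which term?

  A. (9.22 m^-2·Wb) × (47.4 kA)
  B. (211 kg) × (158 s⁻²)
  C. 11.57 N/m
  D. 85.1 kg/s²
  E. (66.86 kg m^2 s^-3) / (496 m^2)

Expand each in SI base units:
  A. [kg·s⁻²·A⁻¹] · [A] = kg·s⁻²
  B. [kg] · [s⁻²] = kg·s⁻²
  C. N·m⁻¹ = kg·m·s⁻²·m⁻¹ = kg·s⁻²
  D. kg·s⁻²
  E. [kg·m²·s⁻³] / [m²] = kg·s⁻³
All reduce to kg·s⁻² except E., which is kg·s⁻³.

E.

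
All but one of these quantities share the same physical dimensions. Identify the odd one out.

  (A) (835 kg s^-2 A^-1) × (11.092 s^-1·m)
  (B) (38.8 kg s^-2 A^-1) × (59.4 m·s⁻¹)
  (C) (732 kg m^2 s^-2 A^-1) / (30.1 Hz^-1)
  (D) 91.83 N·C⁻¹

(C)

Dimensions:
  (A) [kg·s⁻²·A⁻¹] · [m·s⁻¹] = kg·m·s⁻³·A⁻¹
  (B) [kg·s⁻²·A⁻¹] · [m·s⁻¹] = kg·m·s⁻³·A⁻¹
  (C) [kg·m²·s⁻²·A⁻¹] / [s] = kg·m²·s⁻³·A⁻¹
  (D) N·C⁻¹ = kg·m·s⁻²·(s·A)⁻¹ = kg·m·s⁻³·A⁻¹
All reduce to kg·m·s⁻³·A⁻¹ except (C), which is kg·m²·s⁻³·A⁻¹.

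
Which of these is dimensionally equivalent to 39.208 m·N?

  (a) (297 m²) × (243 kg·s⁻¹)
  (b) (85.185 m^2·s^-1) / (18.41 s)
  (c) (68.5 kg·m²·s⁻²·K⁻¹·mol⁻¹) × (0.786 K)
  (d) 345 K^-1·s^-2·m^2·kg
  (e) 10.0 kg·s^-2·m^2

Reference: N·m = kg·m·s⁻²·m = kg·m²·s⁻².
Each option:
  (a) [m²] · [kg·s⁻¹] = kg·m²·s⁻¹
  (b) [m²·s⁻¹] / [s] = m²·s⁻²
  (c) [kg·m²·s⁻²·K⁻¹·mol⁻¹] · [K] = kg·m²·s⁻²·mol⁻¹
  (d) kg·m²·s⁻²·K⁻¹
  (e) kg·m²·s⁻²  ← same
Only (e) matches kg·m²·s⁻².

(e)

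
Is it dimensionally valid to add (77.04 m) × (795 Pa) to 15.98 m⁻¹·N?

Expand each in SI base units:
  (77.04 m) × (795 Pa):  [m] · [kg·m⁻¹·s⁻²] = kg·s⁻²
  15.98 m⁻¹·N:  N·m⁻¹ = kg·m·s⁻²·m⁻¹ = kg·s⁻²
Both are kg·s⁻², so they have the same dimensions and can be added.

Yes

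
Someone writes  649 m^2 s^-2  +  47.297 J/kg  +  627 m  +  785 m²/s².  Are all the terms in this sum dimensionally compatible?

Expand each in SI base units:
  649 m^2 s^-2:  m²·s⁻²
  47.297 J/kg:  J·kg⁻¹ = N·m·kg⁻¹ = m²·s⁻²
  627 m:  m
  785 m²/s²:  m²·s⁻²
The terms do not share a single dimension (m vs m²·s⁻²).

No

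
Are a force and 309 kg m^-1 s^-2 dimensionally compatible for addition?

No

Expand each in SI base units:
  a force:  [force] = kg·m·s⁻²
  309 kg m^-1 s^-2:  kg·m⁻¹·s⁻²
kg·m·s⁻² ≠ kg·m⁻¹·s⁻², so they cannot be added.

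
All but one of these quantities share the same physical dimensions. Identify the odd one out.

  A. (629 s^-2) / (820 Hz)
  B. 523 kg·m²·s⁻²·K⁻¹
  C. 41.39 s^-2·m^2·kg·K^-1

In SI base units:
  A. [s⁻²] / [s⁻¹] = s⁻¹
  B. kg·m²·s⁻²·K⁻¹
  C. kg·m²·s⁻²·K⁻¹
All reduce to kg·m²·s⁻²·K⁻¹ except A., which is s⁻¹.

A.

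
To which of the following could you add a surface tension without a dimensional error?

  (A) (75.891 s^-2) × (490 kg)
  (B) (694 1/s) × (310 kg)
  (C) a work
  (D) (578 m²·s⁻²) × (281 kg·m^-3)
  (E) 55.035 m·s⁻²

Reference: [surface tension] = kg·s⁻².
Each option:
  (A) [s⁻²] · [kg] = kg·s⁻²  ← same
  (B) [s⁻¹] · [kg] = kg·s⁻¹
  (C) [work] = kg·m²·s⁻²
  (D) [m²·s⁻²] · [kg·m⁻³] = kg·m⁻¹·s⁻²
  (E) m·s⁻²
Only (A) matches kg·s⁻².

(A)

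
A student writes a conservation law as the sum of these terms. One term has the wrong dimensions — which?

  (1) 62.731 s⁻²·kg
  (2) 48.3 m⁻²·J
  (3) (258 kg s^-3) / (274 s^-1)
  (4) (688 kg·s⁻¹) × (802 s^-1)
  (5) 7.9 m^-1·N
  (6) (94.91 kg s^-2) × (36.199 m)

(6)

Dimensions:
  (1) kg·s⁻²
  (2) J·m⁻² = N·m·m⁻² = kg·s⁻²
  (3) [kg·s⁻³] / [s⁻¹] = kg·s⁻²
  (4) [kg·s⁻¹] · [s⁻¹] = kg·s⁻²
  (5) N·m⁻¹ = kg·m·s⁻²·m⁻¹ = kg·s⁻²
  (6) [kg·s⁻²] · [m] = kg·m·s⁻²
All reduce to kg·s⁻² except (6), which is kg·m·s⁻².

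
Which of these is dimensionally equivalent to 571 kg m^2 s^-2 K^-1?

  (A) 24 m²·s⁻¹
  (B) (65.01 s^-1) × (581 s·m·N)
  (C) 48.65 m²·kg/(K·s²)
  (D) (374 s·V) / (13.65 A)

Reference: kg·m²·s⁻²·K⁻¹.
Each option:
  (A) m²·s⁻¹
  (B) [s⁻¹] · [kg·m²·s⁻¹] = kg·m²·s⁻²
  (C) kg·m²·s⁻²·K⁻¹  ← same
  (D) [kg·m²·s⁻²·A⁻¹] / [A] = kg·m²·s⁻²·A⁻²
Only (C) matches kg·m²·s⁻²·K⁻¹.

(C)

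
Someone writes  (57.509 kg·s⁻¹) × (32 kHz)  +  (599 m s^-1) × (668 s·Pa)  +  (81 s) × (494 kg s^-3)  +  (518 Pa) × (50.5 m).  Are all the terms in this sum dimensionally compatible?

Reduce each to base SI dimensions:
  (57.509 kg·s⁻¹) × (32 kHz):  [kg·s⁻¹] · [s⁻¹] = kg·s⁻²
  (599 m s^-1) × (668 s·Pa):  [m·s⁻¹] · [kg·m⁻¹·s⁻¹] = kg·s⁻²
  (81 s) × (494 kg s^-3):  [s] · [kg·s⁻³] = kg·s⁻²
  (518 Pa) × (50.5 m):  [kg·m⁻¹·s⁻²] · [m] = kg·s⁻²
Every term reduces to kg·s⁻².

Yes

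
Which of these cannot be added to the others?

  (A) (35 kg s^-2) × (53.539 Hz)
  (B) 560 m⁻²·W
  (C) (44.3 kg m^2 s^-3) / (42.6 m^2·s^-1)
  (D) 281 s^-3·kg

(C)

Work out the base dimensions of each:
  (A) [kg·s⁻²] · [s⁻¹] = kg·s⁻³
  (B) W·m⁻² = J·s⁻¹·m⁻² = kg·s⁻³
  (C) [kg·m²·s⁻³] / [m²·s⁻¹] = kg·s⁻²
  (D) kg·s⁻³
All reduce to kg·s⁻³ except (C), which is kg·s⁻².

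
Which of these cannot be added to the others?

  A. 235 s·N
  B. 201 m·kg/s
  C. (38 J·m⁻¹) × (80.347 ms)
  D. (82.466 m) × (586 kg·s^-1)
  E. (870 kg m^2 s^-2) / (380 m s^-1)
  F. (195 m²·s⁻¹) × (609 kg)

F.

Work out the base dimensions of each:
  A. N·s = kg·m·s⁻²·s = kg·m·s⁻¹
  B. kg·m·s⁻¹
  C. [kg·m·s⁻²] · [s] = kg·m·s⁻¹
  D. [m] · [kg·s⁻¹] = kg·m·s⁻¹
  E. [kg·m²·s⁻²] / [m·s⁻¹] = kg·m·s⁻¹
  F. [m²·s⁻¹] · [kg] = kg·m²·s⁻¹
All reduce to kg·m·s⁻¹ except F., which is kg·m²·s⁻¹.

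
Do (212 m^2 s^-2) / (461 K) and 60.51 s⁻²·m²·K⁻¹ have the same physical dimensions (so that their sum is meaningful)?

Reduce each to base SI dimensions:
  (212 m^2 s^-2) / (461 K):  [m²·s⁻²] / [K] = m²·s⁻²·K⁻¹
  60.51 s⁻²·m²·K⁻¹:  m²·s⁻²·K⁻¹
Both are m²·s⁻²·K⁻¹, so they have the same dimensions and can be added.

Yes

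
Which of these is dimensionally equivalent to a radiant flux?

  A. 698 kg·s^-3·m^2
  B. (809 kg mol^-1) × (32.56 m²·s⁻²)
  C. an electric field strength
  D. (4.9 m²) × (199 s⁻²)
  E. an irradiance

Reference: [radiant flux] = kg·m²·s⁻³.
Each option:
  A. kg·m²·s⁻³  ← same
  B. [kg·mol⁻¹] · [m²·s⁻²] = kg·m²·s⁻²·mol⁻¹
  C. [electric field strength] = kg·m·s⁻³·A⁻¹
  D. [m²] · [s⁻²] = m²·s⁻²
  E. [irradiance] = kg·s⁻³
Only A. matches kg·m²·s⁻³.

A.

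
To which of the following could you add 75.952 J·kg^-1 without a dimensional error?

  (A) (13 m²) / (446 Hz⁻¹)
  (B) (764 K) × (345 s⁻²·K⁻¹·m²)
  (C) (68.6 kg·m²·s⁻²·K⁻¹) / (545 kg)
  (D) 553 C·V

Reference: J·kg⁻¹ = N·m·kg⁻¹ = m²·s⁻².
Each option:
  (A) [m²] / [s] = m²·s⁻¹
  (B) [K] · [m²·s⁻²·K⁻¹] = m²·s⁻²  ← same
  (C) [kg·m²·s⁻²·K⁻¹] / [kg] = m²·s⁻²·K⁻¹
  (D) C·V = s·A·J·C⁻¹ = kg·m²·s⁻²
Only (B) matches m²·s⁻².

(B)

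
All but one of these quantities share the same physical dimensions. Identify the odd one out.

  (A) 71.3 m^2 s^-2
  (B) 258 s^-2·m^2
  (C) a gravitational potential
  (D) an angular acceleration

Expand each in SI base units:
  (A) m²·s⁻²
  (B) m²·s⁻²
  (C) [gravitational potential] = m²·s⁻²
  (D) [angular acceleration] = s⁻²
All reduce to m²·s⁻² except (D), which is s⁻².

(D)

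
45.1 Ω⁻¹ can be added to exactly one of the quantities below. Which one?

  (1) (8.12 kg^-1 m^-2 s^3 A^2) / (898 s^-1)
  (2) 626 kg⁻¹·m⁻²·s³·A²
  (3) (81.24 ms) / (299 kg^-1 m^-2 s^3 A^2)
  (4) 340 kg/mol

Reference: Ω⁻¹ = (V·A⁻¹)⁻¹ = kg⁻¹·m⁻²·s³·A².
Each option:
  (1) [kg⁻¹·m⁻²·s³·A²] / [s⁻¹] = kg⁻¹·m⁻²·s⁴·A²
  (2) kg⁻¹·m⁻²·s³·A²  ← same
  (3) [s] / [kg⁻¹·m⁻²·s³·A²] = kg·m²·s⁻²·A⁻²
  (4) kg·mol⁻¹
Only (2) matches kg⁻¹·m⁻²·s³·A².

(2)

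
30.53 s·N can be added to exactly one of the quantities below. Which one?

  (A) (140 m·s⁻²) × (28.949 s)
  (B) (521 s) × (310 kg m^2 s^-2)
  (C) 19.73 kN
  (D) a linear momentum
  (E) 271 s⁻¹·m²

Reference: N·s = kg·m·s⁻²·s = kg·m·s⁻¹.
Each option:
  (A) [m·s⁻²] · [s] = m·s⁻¹
  (B) [s] · [kg·m²·s⁻²] = kg·m²·s⁻¹
  (C) N = kg·m·s⁻²
  (D) [linear momentum] = kg·m·s⁻¹  ← same
  (E) m²·s⁻¹
Only (D) matches kg·m·s⁻¹.

(D)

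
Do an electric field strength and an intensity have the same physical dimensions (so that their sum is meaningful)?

No

Dimensions:
  an electric field strength:  [electric field strength] = kg·m·s⁻³·A⁻¹
  an intensity:  [intensity] = kg·s⁻³
kg·m·s⁻³·A⁻¹ ≠ kg·s⁻³, so they cannot be added.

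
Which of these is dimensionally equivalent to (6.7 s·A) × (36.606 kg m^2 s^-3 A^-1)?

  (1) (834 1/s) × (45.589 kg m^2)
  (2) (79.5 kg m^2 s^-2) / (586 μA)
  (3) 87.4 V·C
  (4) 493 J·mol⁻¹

(3)

Reference: [s·A] · [kg·m²·s⁻³·A⁻¹] = kg·m²·s⁻².
Each option:
  (1) [s⁻¹] · [kg·m²] = kg·m²·s⁻¹
  (2) [kg·m²·s⁻²] / [A] = kg·m²·s⁻²·A⁻¹
  (3) C·V = s·A·J·C⁻¹ = kg·m²·s⁻²  ← same
  (4) J·mol⁻¹ = N·m·mol⁻¹ = kg·m²·s⁻²·mol⁻¹
Only (3) matches kg·m²·s⁻².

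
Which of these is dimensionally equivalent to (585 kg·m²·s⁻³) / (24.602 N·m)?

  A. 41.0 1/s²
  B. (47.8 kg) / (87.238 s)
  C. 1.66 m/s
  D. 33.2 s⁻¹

Reference: [kg·m²·s⁻³] / [kg·m²·s⁻²] = s⁻¹.
Each option:
  A. s⁻²
  B. [kg] / [s] = kg·s⁻¹
  C. m·s⁻¹
  D. s⁻¹  ← same
Only D. matches s⁻¹.

D.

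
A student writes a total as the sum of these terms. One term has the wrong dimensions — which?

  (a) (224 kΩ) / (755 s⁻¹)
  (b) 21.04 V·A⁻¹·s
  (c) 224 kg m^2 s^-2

(c)

Expand each in SI base units:
  (a) [kg·m²·s⁻³·A⁻²] / [s⁻¹] = kg·m²·s⁻²·A⁻²
  (b) V·s·A⁻¹ = J·C⁻¹·s·A⁻¹ = kg·m²·s⁻²·A⁻²
  (c) kg·m²·s⁻²
All reduce to kg·m²·s⁻²·A⁻² except (c), which is kg·m²·s⁻².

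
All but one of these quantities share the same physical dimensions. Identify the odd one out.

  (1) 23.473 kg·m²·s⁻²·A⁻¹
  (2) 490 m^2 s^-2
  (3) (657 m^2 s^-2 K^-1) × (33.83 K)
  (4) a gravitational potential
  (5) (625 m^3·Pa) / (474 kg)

(1)

In SI base units:
  (1) kg·m²·s⁻²·A⁻¹
  (2) m²·s⁻²
  (3) [m²·s⁻²·K⁻¹] · [K] = m²·s⁻²
  (4) [gravitational potential] = m²·s⁻²
  (5) [kg·m²·s⁻²] / [kg] = m²·s⁻²
All reduce to m²·s⁻² except (1), which is kg·m²·s⁻²·A⁻¹.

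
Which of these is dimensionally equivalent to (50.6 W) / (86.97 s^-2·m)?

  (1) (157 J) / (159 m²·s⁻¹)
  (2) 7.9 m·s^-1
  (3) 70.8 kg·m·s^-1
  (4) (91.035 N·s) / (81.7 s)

Reference: [kg·m²·s⁻³] / [m·s⁻²] = kg·m·s⁻¹.
Each option:
  (1) [kg·m²·s⁻²] / [m²·s⁻¹] = kg·s⁻¹
  (2) m·s⁻¹
  (3) kg·m·s⁻¹  ← same
  (4) [kg·m·s⁻¹] / [s] = kg·m·s⁻²
Only (3) matches kg·m·s⁻¹.

(3)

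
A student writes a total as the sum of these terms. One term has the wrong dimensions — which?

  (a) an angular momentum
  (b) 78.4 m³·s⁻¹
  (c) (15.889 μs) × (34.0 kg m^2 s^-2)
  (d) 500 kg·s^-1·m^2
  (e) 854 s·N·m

(b)

Dimensions:
  (a) [angular momentum] = kg·m²·s⁻¹
  (b) m³·s⁻¹
  (c) [s] · [kg·m²·s⁻²] = kg·m²·s⁻¹
  (d) kg·m²·s⁻¹
  (e) N·m·s = kg·m·s⁻²·m·s = kg·m²·s⁻¹
All reduce to kg·m²·s⁻¹ except (b), which is m³·s⁻¹.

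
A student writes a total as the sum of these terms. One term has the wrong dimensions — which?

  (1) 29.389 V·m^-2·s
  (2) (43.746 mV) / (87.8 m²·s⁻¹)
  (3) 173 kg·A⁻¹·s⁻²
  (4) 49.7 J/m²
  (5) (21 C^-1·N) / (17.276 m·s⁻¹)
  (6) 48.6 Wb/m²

Dimensions:
  (1) V·s·m⁻² = J·C⁻¹·s·m⁻² = kg·s⁻²·A⁻¹
  (2) [kg·m²·s⁻³·A⁻¹] / [m²·s⁻¹] = kg·s⁻²·A⁻¹
  (3) kg·s⁻²·A⁻¹
  (4) J·m⁻² = N·m·m⁻² = kg·s⁻²
  (5) [kg·m·s⁻³·A⁻¹] / [m·s⁻¹] = kg·s⁻²·A⁻¹
  (6) Wb·m⁻² = V·s·m⁻² = kg·s⁻²·A⁻¹
All reduce to kg·s⁻²·A⁻¹ except (4), which is kg·s⁻².

(4)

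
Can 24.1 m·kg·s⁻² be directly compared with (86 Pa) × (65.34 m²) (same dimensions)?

Expand each in SI base units:
  24.1 m·kg·s⁻²:  kg·m·s⁻²
  (86 Pa) × (65.34 m²):  [kg·m⁻¹·s⁻²] · [m²] = kg·m·s⁻²
Both are kg·m·s⁻², so they have the same dimensions and can be added.

Yes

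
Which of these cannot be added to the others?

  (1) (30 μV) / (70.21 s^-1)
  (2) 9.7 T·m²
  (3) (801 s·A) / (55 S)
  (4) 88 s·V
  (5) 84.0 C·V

(5)

Reduce each to base SI dimensions:
  (1) [kg·m²·s⁻³·A⁻¹] / [s⁻¹] = kg·m²·s⁻²·A⁻¹
  (2) T·m² = Wb·m⁻²·m² = kg·m²·s⁻²·A⁻¹
  (3) [s·A] / [kg⁻¹·m⁻²·s³·A²] = kg·m²·s⁻²·A⁻¹
  (4) V·s = J·C⁻¹·s = kg·m²·s⁻²·A⁻¹
  (5) C·V = s·A·J·C⁻¹ = kg·m²·s⁻²
All reduce to kg·m²·s⁻²·A⁻¹ except (5), which is kg·m²·s⁻².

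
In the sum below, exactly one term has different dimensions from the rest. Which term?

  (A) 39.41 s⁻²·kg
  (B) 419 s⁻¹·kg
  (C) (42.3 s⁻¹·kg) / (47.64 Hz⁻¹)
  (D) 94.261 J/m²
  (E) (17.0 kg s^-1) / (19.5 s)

(B)

Dimensions:
  (A) kg·s⁻²
  (B) kg·s⁻¹
  (C) [kg·s⁻¹] / [s] = kg·s⁻²
  (D) J·m⁻² = N·m·m⁻² = kg·s⁻²
  (E) [kg·s⁻¹] / [s] = kg·s⁻²
All reduce to kg·s⁻² except (B), which is kg·s⁻¹.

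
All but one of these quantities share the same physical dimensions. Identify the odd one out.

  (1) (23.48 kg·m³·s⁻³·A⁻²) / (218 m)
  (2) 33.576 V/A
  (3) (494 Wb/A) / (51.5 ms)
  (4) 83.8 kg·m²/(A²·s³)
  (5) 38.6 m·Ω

(5)

Reduce each to base SI dimensions:
  (1) [kg·m³·s⁻³·A⁻²] / [m] = kg·m²·s⁻³·A⁻²
  (2) V·A⁻¹ = J·C⁻¹·A⁻¹ = kg·m²·s⁻³·A⁻²
  (3) [kg·m²·s⁻²·A⁻²] / [s] = kg·m²·s⁻³·A⁻²
  (4) kg·m²·s⁻³·A⁻²
  (5) Ω·m = V·A⁻¹·m = kg·m³·s⁻³·A⁻²
All reduce to kg·m²·s⁻³·A⁻² except (5), which is kg·m³·s⁻³·A⁻².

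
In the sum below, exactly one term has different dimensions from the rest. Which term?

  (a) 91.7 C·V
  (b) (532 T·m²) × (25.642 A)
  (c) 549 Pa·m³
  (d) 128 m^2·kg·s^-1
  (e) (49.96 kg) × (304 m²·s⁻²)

(d)

Work out the base dimensions of each:
  (a) C·V = s·A·J·C⁻¹ = kg·m²·s⁻²
  (b) [kg·m²·s⁻²·A⁻¹] · [A] = kg·m²·s⁻²
  (c) Pa·m³ = N·m⁻²·m³ = kg·m²·s⁻²
  (d) kg·m²·s⁻¹
  (e) [kg] · [m²·s⁻²] = kg·m²·s⁻²
All reduce to kg·m²·s⁻² except (d), which is kg·m²·s⁻¹.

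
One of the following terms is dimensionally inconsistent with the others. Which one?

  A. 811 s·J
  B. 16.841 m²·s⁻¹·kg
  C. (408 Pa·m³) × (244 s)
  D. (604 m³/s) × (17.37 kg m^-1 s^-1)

D.

Work out the base dimensions of each:
  A. J·s = N·m·s = kg·m²·s⁻¹
  B. kg·m²·s⁻¹
  C. [kg·m²·s⁻²] · [s] = kg·m²·s⁻¹
  D. [m³·s⁻¹] · [kg·m⁻¹·s⁻¹] = kg·m²·s⁻²
All reduce to kg·m²·s⁻¹ except D., which is kg·m²·s⁻².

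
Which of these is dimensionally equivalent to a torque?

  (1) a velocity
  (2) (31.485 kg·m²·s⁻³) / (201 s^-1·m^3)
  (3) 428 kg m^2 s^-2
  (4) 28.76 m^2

Reference: [torque] = kg·m²·s⁻².
Each option:
  (1) [velocity] = m·s⁻¹
  (2) [kg·m²·s⁻³] / [m³·s⁻¹] = kg·m⁻¹·s⁻²
  (3) kg·m²·s⁻²  ← same
  (4) m²
Only (3) matches kg·m²·s⁻².

(3)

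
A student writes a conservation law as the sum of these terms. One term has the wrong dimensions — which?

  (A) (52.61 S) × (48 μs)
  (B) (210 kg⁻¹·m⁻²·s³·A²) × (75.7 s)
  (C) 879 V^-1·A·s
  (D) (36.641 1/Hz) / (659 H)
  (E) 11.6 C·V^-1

(D)

Work out the base dimensions of each:
  (A) [kg⁻¹·m⁻²·s³·A²] · [s] = kg⁻¹·m⁻²·s⁴·A²
  (B) [kg⁻¹·m⁻²·s³·A²] · [s] = kg⁻¹·m⁻²·s⁴·A²
  (C) A·s·V⁻¹ = A·s·(J·C⁻¹)⁻¹ = kg⁻¹·m⁻²·s⁴·A²
  (D) [s] / [kg·m²·s⁻²·A⁻²] = kg⁻¹·m⁻²·s³·A²
  (E) C·V⁻¹ = s·A·(J·C⁻¹)⁻¹ = kg⁻¹·m⁻²·s⁴·A²
All reduce to kg⁻¹·m⁻²·s⁴·A² except (D), which is kg⁻¹·m⁻²·s³·A².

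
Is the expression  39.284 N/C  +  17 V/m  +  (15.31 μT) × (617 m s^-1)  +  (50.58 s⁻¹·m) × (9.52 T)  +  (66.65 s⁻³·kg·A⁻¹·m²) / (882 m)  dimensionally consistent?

Work out the base dimensions of each:
  39.284 N/C:  N·C⁻¹ = kg·m·s⁻²·(s·A)⁻¹ = kg·m·s⁻³·A⁻¹
  17 V/m:  V·m⁻¹ = J·C⁻¹·m⁻¹ = kg·m·s⁻³·A⁻¹
  (15.31 μT) × (617 m s^-1):  [kg·s⁻²·A⁻¹] · [m·s⁻¹] = kg·m·s⁻³·A⁻¹
  (50.58 s⁻¹·m) × (9.52 T):  [m·s⁻¹] · [kg·s⁻²·A⁻¹] = kg·m·s⁻³·A⁻¹
  (66.65 s⁻³·kg·A⁻¹·m²) / (882 m):  [kg·m²·s⁻³·A⁻¹] / [m] = kg·m·s⁻³·A⁻¹
Every term reduces to kg·m·s⁻³·A⁻¹.

Yes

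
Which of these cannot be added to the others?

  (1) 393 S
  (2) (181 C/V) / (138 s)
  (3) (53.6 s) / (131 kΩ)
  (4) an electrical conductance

(3)

In SI base units:
  (1) S = Ω⁻¹ = kg⁻¹·m⁻²·s³·A²
  (2) [kg⁻¹·m⁻²·s⁴·A²] / [s] = kg⁻¹·m⁻²·s³·A²
  (3) [s] / [kg·m²·s⁻³·A⁻²] = kg⁻¹·m⁻²·s⁴·A²
  (4) [electrical conductance] = kg⁻¹·m⁻²·s³·A²
All reduce to kg⁻¹·m⁻²·s³·A² except (3), which is kg⁻¹·m⁻²·s⁴·A².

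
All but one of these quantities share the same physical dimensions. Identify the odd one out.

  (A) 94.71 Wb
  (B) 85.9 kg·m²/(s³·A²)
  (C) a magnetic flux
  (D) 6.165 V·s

(B)

Dimensions:
  (A) Wb = V·s = kg·m²·s⁻²·A⁻¹
  (B) kg·m²·s⁻³·A⁻²
  (C) [magnetic flux] = kg·m²·s⁻²·A⁻¹
  (D) V·s = J·C⁻¹·s = kg·m²·s⁻²·A⁻¹
All reduce to kg·m²·s⁻²·A⁻¹ except (B), which is kg·m²·s⁻³·A⁻².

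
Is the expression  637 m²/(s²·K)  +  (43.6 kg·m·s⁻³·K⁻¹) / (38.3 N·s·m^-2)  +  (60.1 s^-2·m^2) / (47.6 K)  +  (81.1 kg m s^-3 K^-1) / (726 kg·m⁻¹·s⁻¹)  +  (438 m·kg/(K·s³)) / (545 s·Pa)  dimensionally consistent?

Reduce each to base SI dimensions:
  637 m²/(s²·K):  m²·s⁻²·K⁻¹
  (43.6 kg·m·s⁻³·K⁻¹) / (38.3 N·s·m^-2):  [kg·m·s⁻³·K⁻¹] / [kg·m⁻¹·s⁻¹] = m²·s⁻²·K⁻¹
  (60.1 s^-2·m^2) / (47.6 K):  [m²·s⁻²] / [K] = m²·s⁻²·K⁻¹
  (81.1 kg m s^-3 K^-1) / (726 kg·m⁻¹·s⁻¹):  [kg·m·s⁻³·K⁻¹] / [kg·m⁻¹·s⁻¹] = m²·s⁻²·K⁻¹
  (438 m·kg/(K·s³)) / (545 s·Pa):  [kg·m·s⁻³·K⁻¹] / [kg·m⁻¹·s⁻¹] = m²·s⁻²·K⁻¹
Every term reduces to m²·s⁻²·K⁻¹.

Yes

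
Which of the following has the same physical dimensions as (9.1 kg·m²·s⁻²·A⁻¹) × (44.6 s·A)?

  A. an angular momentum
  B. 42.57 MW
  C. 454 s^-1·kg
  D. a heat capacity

Reference: [kg·m²·s⁻²·A⁻¹] · [s·A] = kg·m²·s⁻¹.
Each option:
  A. [angular momentum] = kg·m²·s⁻¹  ← same
  B. W = J·s⁻¹ = kg·m²·s⁻³
  C. kg·s⁻¹
  D. [heat capacity] = kg·m²·s⁻²·K⁻¹
Only A. matches kg·m²·s⁻¹.

A.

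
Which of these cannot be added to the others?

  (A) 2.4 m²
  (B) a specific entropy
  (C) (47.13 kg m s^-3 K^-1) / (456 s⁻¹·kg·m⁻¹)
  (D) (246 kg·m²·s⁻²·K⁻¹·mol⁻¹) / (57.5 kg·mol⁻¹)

Expand each in SI base units:
  (A) m²
  (B) [specific entropy] = m²·s⁻²·K⁻¹
  (C) [kg·m·s⁻³·K⁻¹] / [kg·m⁻¹·s⁻¹] = m²·s⁻²·K⁻¹
  (D) [kg·m²·s⁻²·K⁻¹·mol⁻¹] / [kg·mol⁻¹] = m²·s⁻²·K⁻¹
All reduce to m²·s⁻²·K⁻¹ except (A), which is m².

(A)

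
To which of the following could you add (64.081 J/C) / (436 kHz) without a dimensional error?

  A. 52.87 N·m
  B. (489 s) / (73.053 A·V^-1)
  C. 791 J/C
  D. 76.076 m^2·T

Reference: [kg·m²·s⁻³·A⁻¹] / [s⁻¹] = kg·m²·s⁻²·A⁻¹.
Each option:
  A. N·m = kg·m·s⁻²·m = kg·m²·s⁻²
  B. [s] / [kg⁻¹·m⁻²·s³·A²] = kg·m²·s⁻²·A⁻²
  C. J·C⁻¹ = N·m·(s·A)⁻¹ = kg·m²·s⁻³·A⁻¹
  D. T·m² = Wb·m⁻²·m² = kg·m²·s⁻²·A⁻¹  ← same
Only D. matches kg·m²·s⁻²·A⁻¹.

D.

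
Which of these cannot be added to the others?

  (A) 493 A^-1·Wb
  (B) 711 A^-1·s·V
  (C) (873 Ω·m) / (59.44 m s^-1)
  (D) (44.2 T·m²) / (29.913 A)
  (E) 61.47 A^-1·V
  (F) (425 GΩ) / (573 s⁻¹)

Expand each in SI base units:
  (A) Wb·A⁻¹ = V·s·A⁻¹ = kg·m²·s⁻²·A⁻²
  (B) V·s·A⁻¹ = J·C⁻¹·s·A⁻¹ = kg·m²·s⁻²·A⁻²
  (C) [kg·m³·s⁻³·A⁻²] / [m·s⁻¹] = kg·m²·s⁻²·A⁻²
  (D) [kg·m²·s⁻²·A⁻¹] / [A] = kg·m²·s⁻²·A⁻²
  (E) V·A⁻¹ = J·C⁻¹·A⁻¹ = kg·m²·s⁻³·A⁻²
  (F) [kg·m²·s⁻³·A⁻²] / [s⁻¹] = kg·m²·s⁻²·A⁻²
All reduce to kg·m²·s⁻²·A⁻² except (E), which is kg·m²·s⁻³·A⁻².

(E)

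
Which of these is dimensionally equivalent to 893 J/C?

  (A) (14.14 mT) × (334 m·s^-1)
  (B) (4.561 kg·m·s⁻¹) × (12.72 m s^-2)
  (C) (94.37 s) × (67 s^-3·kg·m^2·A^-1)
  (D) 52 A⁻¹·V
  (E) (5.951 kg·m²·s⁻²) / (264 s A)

(E)

Reference: J·C⁻¹ = N·m·(s·A)⁻¹ = kg·m²·s⁻³·A⁻¹.
Each option:
  (A) [kg·s⁻²·A⁻¹] · [m·s⁻¹] = kg·m·s⁻³·A⁻¹
  (B) [kg·m·s⁻¹] · [m·s⁻²] = kg·m²·s⁻³
  (C) [s] · [kg·m²·s⁻³·A⁻¹] = kg·m²·s⁻²·A⁻¹
  (D) V·A⁻¹ = J·C⁻¹·A⁻¹ = kg·m²·s⁻³·A⁻²
  (E) [kg·m²·s⁻²] / [s·A] = kg·m²·s⁻³·A⁻¹  ← same
Only (E) matches kg·m²·s⁻³·A⁻¹.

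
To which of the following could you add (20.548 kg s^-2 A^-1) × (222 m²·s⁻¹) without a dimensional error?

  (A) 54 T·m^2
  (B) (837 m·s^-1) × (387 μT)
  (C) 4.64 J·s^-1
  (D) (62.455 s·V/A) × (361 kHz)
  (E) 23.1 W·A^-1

Reference: [kg·s⁻²·A⁻¹] · [m²·s⁻¹] = kg·m²·s⁻³·A⁻¹.
Each option:
  (A) T·m² = Wb·m⁻²·m² = kg·m²·s⁻²·A⁻¹
  (B) [m·s⁻¹] · [kg·s⁻²·A⁻¹] = kg·m·s⁻³·A⁻¹
  (C) J·s⁻¹ = N·m·s⁻¹ = kg·m²·s⁻³
  (D) [kg·m²·s⁻²·A⁻²] · [s⁻¹] = kg·m²·s⁻³·A⁻²
  (E) W·A⁻¹ = J·s⁻¹·A⁻¹ = kg·m²·s⁻³·A⁻¹  ← same
Only (E) matches kg·m²·s⁻³·A⁻¹.

(E)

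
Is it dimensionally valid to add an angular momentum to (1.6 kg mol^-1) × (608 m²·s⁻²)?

Reduce each to base SI dimensions:
  an angular momentum:  [angular momentum] = kg·m²·s⁻¹
  (1.6 kg mol^-1) × (608 m²·s⁻²):  [kg·mol⁻¹] · [m²·s⁻²] = kg·m²·s⁻²·mol⁻¹
kg·m²·s⁻¹ ≠ kg·m²·s⁻²·mol⁻¹, so they cannot be added.

No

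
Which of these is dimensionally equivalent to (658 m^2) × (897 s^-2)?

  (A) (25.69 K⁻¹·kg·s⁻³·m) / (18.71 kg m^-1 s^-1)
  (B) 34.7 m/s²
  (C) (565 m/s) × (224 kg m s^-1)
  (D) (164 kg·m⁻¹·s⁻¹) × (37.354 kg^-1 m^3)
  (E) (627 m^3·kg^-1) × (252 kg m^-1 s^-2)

Reference: [m²] · [s⁻²] = m²·s⁻².
Each option:
  (A) [kg·m·s⁻³·K⁻¹] / [kg·m⁻¹·s⁻¹] = m²·s⁻²·K⁻¹
  (B) m·s⁻²
  (C) [m·s⁻¹] · [kg·m·s⁻¹] = kg·m²·s⁻²
  (D) [kg·m⁻¹·s⁻¹] · [kg⁻¹·m³] = m²·s⁻¹
  (E) [kg⁻¹·m³] · [kg·m⁻¹·s⁻²] = m²·s⁻²  ← same
Only (E) matches m²·s⁻².

(E)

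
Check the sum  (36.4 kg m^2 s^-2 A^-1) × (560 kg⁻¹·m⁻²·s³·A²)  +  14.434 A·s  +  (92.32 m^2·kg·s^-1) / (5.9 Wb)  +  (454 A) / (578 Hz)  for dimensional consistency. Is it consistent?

Dimensions:
  (36.4 kg m^2 s^-2 A^-1) × (560 kg⁻¹·m⁻²·s³·A²):  [kg·m²·s⁻²·A⁻¹] · [kg⁻¹·m⁻²·s³·A²] = s·A
  14.434 A·s:  A·s = s·A
  (92.32 m^2·kg·s^-1) / (5.9 Wb):  [kg·m²·s⁻¹] / [kg·m²·s⁻²·A⁻¹] = s·A
  (454 A) / (578 Hz):  [A] / [s⁻¹] = s·A
Every term reduces to s·A.

Yes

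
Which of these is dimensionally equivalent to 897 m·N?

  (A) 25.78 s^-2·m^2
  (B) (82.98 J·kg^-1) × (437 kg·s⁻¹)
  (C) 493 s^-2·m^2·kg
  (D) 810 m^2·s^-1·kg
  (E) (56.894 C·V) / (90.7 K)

(C)

Reference: N·m = kg·m·s⁻²·m = kg·m²·s⁻².
Each option:
  (A) m²·s⁻²
  (B) [m²·s⁻²] · [kg·s⁻¹] = kg·m²·s⁻³
  (C) kg·m²·s⁻²  ← same
  (D) kg·m²·s⁻¹
  (E) [kg·m²·s⁻²] / [K] = kg·m²·s⁻²·K⁻¹
Only (C) matches kg·m²·s⁻².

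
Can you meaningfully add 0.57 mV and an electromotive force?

Yes

Work out the base dimensions of each:
  0.57 mV:  V = J·C⁻¹ = kg·m²·s⁻³·A⁻¹
  an electromotive force:  [electromotive force] = kg·m²·s⁻³·A⁻¹
Both are kg·m²·s⁻³·A⁻¹, so they have the same dimensions and can be added.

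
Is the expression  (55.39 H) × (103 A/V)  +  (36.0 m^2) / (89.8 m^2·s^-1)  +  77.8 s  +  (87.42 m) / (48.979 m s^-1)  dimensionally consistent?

Expand each in SI base units:
  (55.39 H) × (103 A/V):  [kg·m²·s⁻²·A⁻²] · [kg⁻¹·m⁻²·s³·A²] = s
  (36.0 m^2) / (89.8 m^2·s^-1):  [m²] / [m²·s⁻¹] = s
  77.8 s:  s
  (87.42 m) / (48.979 m s^-1):  [m] / [m·s⁻¹] = s
Every term reduces to s.

Yes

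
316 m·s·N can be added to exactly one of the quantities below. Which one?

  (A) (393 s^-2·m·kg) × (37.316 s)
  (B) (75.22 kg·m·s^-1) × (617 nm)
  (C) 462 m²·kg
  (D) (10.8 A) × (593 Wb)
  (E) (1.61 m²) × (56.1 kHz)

(B)

Reference: N·m·s = kg·m·s⁻²·m·s = kg·m²·s⁻¹.
Each option:
  (A) [kg·m·s⁻²] · [s] = kg·m·s⁻¹
  (B) [kg·m·s⁻¹] · [m] = kg·m²·s⁻¹  ← same
  (C) kg·m²
  (D) [A] · [kg·m²·s⁻²·A⁻¹] = kg·m²·s⁻²
  (E) [m²] · [s⁻¹] = m²·s⁻¹
Only (B) matches kg·m²·s⁻¹.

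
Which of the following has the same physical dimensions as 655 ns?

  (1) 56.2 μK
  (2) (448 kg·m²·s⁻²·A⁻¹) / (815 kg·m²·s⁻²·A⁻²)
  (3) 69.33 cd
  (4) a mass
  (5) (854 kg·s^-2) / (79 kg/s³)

Reference: s.
Each option:
  (1) K
  (2) [kg·m²·s⁻²·A⁻¹] / [kg·m²·s⁻²·A⁻²] = A
  (3) cd
  (4) [mass] = kg
  (5) [kg·s⁻²] / [kg·s⁻³] = s  ← same
Only (5) matches s.

(5)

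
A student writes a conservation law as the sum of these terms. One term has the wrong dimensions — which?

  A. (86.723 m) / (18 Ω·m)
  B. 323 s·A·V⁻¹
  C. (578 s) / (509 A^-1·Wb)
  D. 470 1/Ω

B.

Work out the base dimensions of each:
  A. [m] / [kg·m³·s⁻³·A⁻²] = kg⁻¹·m⁻²·s³·A²
  B. A·s·V⁻¹ = A·s·(J·C⁻¹)⁻¹ = kg⁻¹·m⁻²·s⁴·A²
  C. [s] / [kg·m²·s⁻²·A⁻²] = kg⁻¹·m⁻²·s³·A²
  D. Ω⁻¹ = (V·A⁻¹)⁻¹ = kg⁻¹·m⁻²·s³·A²
All reduce to kg⁻¹·m⁻²·s³·A² except B., which is kg⁻¹·m⁻²·s⁴·A².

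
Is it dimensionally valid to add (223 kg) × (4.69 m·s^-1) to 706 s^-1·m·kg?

In SI base units:
  (223 kg) × (4.69 m·s^-1):  [kg] · [m·s⁻¹] = kg·m·s⁻¹
  706 s^-1·m·kg:  kg·m·s⁻¹
Both are kg·m·s⁻¹, so they have the same dimensions and can be added.

Yes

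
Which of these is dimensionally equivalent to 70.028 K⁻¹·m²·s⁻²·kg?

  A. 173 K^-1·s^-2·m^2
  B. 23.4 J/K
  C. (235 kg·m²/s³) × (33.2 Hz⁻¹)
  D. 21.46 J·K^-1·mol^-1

Reference: kg·m²·s⁻²·K⁻¹.
Each option:
  A. m²·s⁻²·K⁻¹
  B. J·K⁻¹ = N·m·K⁻¹ = kg·m²·s⁻²·K⁻¹  ← same
  C. [kg·m²·s⁻³] · [s] = kg·m²·s⁻²
  D. J·mol⁻¹·K⁻¹ = N·m·mol⁻¹·K⁻¹ = kg·m²·s⁻²·K⁻¹·mol⁻¹
Only B. matches kg·m²·s⁻²·K⁻¹.

B.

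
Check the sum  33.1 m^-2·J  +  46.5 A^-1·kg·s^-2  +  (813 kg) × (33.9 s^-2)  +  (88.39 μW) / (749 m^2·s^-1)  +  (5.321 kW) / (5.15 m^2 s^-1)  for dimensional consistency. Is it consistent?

No

In SI base units:
  33.1 m^-2·J:  J·m⁻² = N·m·m⁻² = kg·s⁻²
  46.5 A^-1·kg·s^-2:  kg·s⁻²·A⁻¹
  (813 kg) × (33.9 s^-2):  [kg] · [s⁻²] = kg·s⁻²
  (88.39 μW) / (749 m^2·s^-1):  [kg·m²·s⁻³] / [m²·s⁻¹] = kg·s⁻²
  (5.321 kW) / (5.15 m^2 s^-1):  [kg·m²·s⁻³] / [m²·s⁻¹] = kg·s⁻²
The terms do not share a single dimension (kg·s⁻² vs kg·s⁻²·A⁻¹).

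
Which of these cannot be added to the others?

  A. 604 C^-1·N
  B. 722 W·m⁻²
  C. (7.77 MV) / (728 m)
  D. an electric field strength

In SI base units:
  A. N·C⁻¹ = kg·m·s⁻²·(s·A)⁻¹ = kg·m·s⁻³·A⁻¹
  B. W·m⁻² = J·s⁻¹·m⁻² = kg·s⁻³
  C. [kg·m²·s⁻³·A⁻¹] / [m] = kg·m·s⁻³·A⁻¹
  D. [electric field strength] = kg·m·s⁻³·A⁻¹
All reduce to kg·m·s⁻³·A⁻¹ except B., which is kg·s⁻³.

B.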